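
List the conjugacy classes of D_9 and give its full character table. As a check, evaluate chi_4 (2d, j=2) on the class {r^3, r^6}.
Conjugacy classes: {e} of size 1, {r^1, r^8} of size 2, {r^2, r^7} of size 2, {r^3, r^6} of size 2, {r^4, r^5} of size 2, {s, sr, ..., sr^8} of size 9.
Character table:
  irrep \ class              {e} (size 1)  {r^1, r^8} (size 2)  {r^2, r^7} (size 2)  {r^3, r^6} (size 2)  {r^4, r^5} (size 2)  {s, sr, ..., sr^8} (size 9)
  chi_1 (triv)               1             1                    1                    1                    1                    1                          
  chi_2 (sign: r->1, s->-1)  1             1                    1                    1                    1                    -1                         
  chi_3 (2d, j=1)            2             2*cos(2*pi/9)        2*cos(4*pi/9)        -1                   -2*cos(pi/9)         0                          
  chi_4 (2d, j=2)            2             2*cos(4*pi/9)        -2*cos(pi/9)         -1                   2*cos(2*pi/9)        0                          
  chi_5 (2d, j=3)            2             -1                   -1                   2                    -1                   0                          
  chi_6 (2d, j=4)            2             -2*cos(pi/9)         2*cos(2*pi/9)        -1                   2*cos(4*pi/9)        0                          

Spot check: chi_4 (2d, j=2) on {r^3, r^6} = -1.

Why: D_9 has order 2*9 = 18 with 6 conjugacy classes, hence 6 irreducibles. Sum of squared dims 1 + 1 + 4 + 4 + 4 + 4 = 18 = |G|. Linear characters come from the abelianisation; the 2-dimensional irreps have character r^k -> 2*cos(2*pi*j*k/9), reflections -> 0.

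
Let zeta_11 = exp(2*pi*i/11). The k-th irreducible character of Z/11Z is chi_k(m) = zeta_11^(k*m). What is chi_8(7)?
chi_8(7) = zeta_11^56 = exp(2*I*pi/11)

Why: chi_8(7) = zeta_11^(8*7) = zeta_11^56. Since zeta_11^11 = 1, this equals zeta_11^1 = exp(2*pi*i*1/11) = exp(2*I*pi/11).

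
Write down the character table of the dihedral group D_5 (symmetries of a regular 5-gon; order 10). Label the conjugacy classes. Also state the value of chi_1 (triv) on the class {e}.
Conjugacy classes: {e} of size 1, {r^1, r^4} of size 2, {r^2, r^3} of size 2, {s, sr, ..., sr^4} of size 5.
Character table:
  irrep \ class              {e} (size 1)  {r^1, r^4} (size 2)  {r^2, r^3} (size 2)  {s, sr, ..., sr^4} (size 5)
  chi_1 (triv)               1             1                    1                    1                          
  chi_2 (sign: r->1, s->-1)  1             1                    1                    -1                         
  chi_3 (2d, j=1)            2             -1/2 + sqrt(5)/2     -sqrt(5)/2 - 1/2     0                          
  chi_4 (2d, j=2)            2             -sqrt(5)/2 - 1/2     -1/2 + sqrt(5)/2     0                          

Spot check: chi_1 (triv) on {e} = 1.

Solution. D_5 has order 2*5 = 10 with 4 conjugacy classes, hence 4 irreducibles. Sum of squared dims 1 + 1 + 4 + 4 = 10 = |G|. Linear characters come from the abelianisation; the 2-dimensional irreps have character r^k -> 2*cos(2*pi*j*k/5), reflections -> 0.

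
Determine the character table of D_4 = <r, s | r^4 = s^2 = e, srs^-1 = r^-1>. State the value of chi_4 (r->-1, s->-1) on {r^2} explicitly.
Conjugacy classes: {e} of size 1, {r^2} of size 1, {r^1, r^3} of size 2, {s, sr^2, ...} of size 2, {sr, sr^3, ...} of size 2.
Character table:
  irrep \ class              {e} (size 1)  {r^2} (size 1)  {r^1, r^3} (size 2)  {s, sr^2, ...} (size 2)  {sr, sr^3, ...} (size 2)
  chi_1 (triv)               1             1               1                    1                        1                       
  chi_2 (sign: r->1, s->-1)  1             1               1                    -1                       -1                      
  chi_3 (r->-1, s->1)        1             1               -1                   1                        -1                      
  chi_4 (r->-1, s->-1)       1             1               -1                   -1                       1                       
  chi_5 (2d, j=1)            2             -2              0                    0                        0                       

Spot check: chi_4 (r->-1, s->-1) on {r^2} = 1.

Details: D_4 has order 2*4 = 8 with 5 conjugacy classes, hence 5 irreducibles. Sum of squared dims 1 + 1 + 1 + 1 + 4 = 8 = |G|. Linear characters come from the abelianisation; the 2-dimensional irreps have character r^k -> 2*cos(2*pi*j*k/4), reflections -> 0.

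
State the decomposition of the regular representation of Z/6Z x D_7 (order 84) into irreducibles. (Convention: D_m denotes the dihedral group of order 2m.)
Each irreducible V_i of dimension d_i appears with multiplicity d_i, i.e. rho_reg = (direct sum over all irreducibles V_i) d_i V_i. The irreducible dimensions for Z/6Z x D_7 are 1, 1, 1, 1, 1, 1, 1, 1, 1, 1, 1, 1, 2, 2, 2, 2, 2, 2, 2, 2, 2, 2, 2, 2, 2, 2, 2, 2, 2, 2: 12 irreducibles of dimension 1, each with multiplicity 1; 18 irreducibles of dimension 2, each with multiplicity 2. Total dimension 12*1*1 + 18*2*2 = 84 = |G|.

Details: General theorem: in the regular representation of a finite group G, each irreducible appears with multiplicity equal to its dimension. Check: dim(rho_reg) = sum d_i^2 = 1 + 1 + 1 + 1 + 1 + 1 + 1 + 1 + 1 + 1 + 1 + 1 + 4 + 4 + 4 + 4 + 4 + 4 + 4 + 4 + 4 + 4 + 4 + 4 + 4 + 4 + 4 + 4 + 4 + 4 = 84 = |G|.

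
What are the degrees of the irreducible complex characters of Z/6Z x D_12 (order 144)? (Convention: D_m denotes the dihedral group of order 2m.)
Dimensions: 1, 1, 1, 1, 1, 1, 1, 1, 1, 1, 1, 1, 1, 1, 1, 1, 1, 1, 1, 1, 1, 1, 1, 1, 2, 2, 2, 2, 2, 2, 2, 2, 2, 2, 2, 2, 2, 2, 2, 2, 2, 2, 2, 2, 2, 2, 2, 2, 2, 2, 2, 2, 2, 2

Explanation: There are 54 irreducibles (= number of conjugacy classes). Their dimensions d_i satisfy sum d_i^2 = |G| = 144: 1 + 1 + 1 + 1 + 1 + 1 + 1 + 1 + 1 + 1 + 1 + 1 + 1 + 1 + 1 + 1 + 1 + 1 + 1 + 1 + 1 + 1 + 1 + 1 + 4 + 4 + 4 + 4 + 4 + 4 + 4 + 4 + 4 + 4 + 4 + 4 + 4 + 4 + 4 + 4 + 4 + 4 + 4 + 4 + 4 + 4 + 4 + 4 + 4 + 4 + 4 + 4 + 4 + 4 = 144. (For the product with Z/6Z: each of the 6 1-dim characters of Z/6Z tensors with each irrep of D_12, giving 6 copies of each D_12-dimension.)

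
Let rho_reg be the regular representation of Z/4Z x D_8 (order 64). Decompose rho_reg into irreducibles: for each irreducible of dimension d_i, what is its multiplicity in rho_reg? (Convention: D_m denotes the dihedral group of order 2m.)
Each irreducible V_i of dimension d_i appears with multiplicity d_i, i.e. rho_reg = (direct sum over all irreducibles V_i) d_i V_i. The irreducible dimensions for Z/4Z x D_8 are 1, 1, 1, 1, 1, 1, 1, 1, 1, 1, 1, 1, 1, 1, 1, 1, 2, 2, 2, 2, 2, 2, 2, 2, 2, 2, 2, 2: 16 irreducibles of dimension 1, each with multiplicity 1; 12 irreducibles of dimension 2, each with multiplicity 2. Total dimension 16*1*1 + 12*2*2 = 64 = |G|.

Derivation: General theorem: in the regular representation of a finite group G, each irreducible appears with multiplicity equal to its dimension. Check: dim(rho_reg) = sum d_i^2 = 1 + 1 + 1 + 1 + 1 + 1 + 1 + 1 + 1 + 1 + 1 + 1 + 1 + 1 + 1 + 1 + 4 + 4 + 4 + 4 + 4 + 4 + 4 + 4 + 4 + 4 + 4 + 4 = 64 = |G|.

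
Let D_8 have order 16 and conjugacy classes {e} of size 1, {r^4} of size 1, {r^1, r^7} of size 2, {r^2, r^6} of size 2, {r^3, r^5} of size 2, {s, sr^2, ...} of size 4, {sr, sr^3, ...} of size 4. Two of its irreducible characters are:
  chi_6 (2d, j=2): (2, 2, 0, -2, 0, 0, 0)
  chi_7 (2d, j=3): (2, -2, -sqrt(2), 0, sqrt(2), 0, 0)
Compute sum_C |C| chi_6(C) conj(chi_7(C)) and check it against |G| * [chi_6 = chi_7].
Sum = 0; so <chi_6, chi_7> = 0 (distinct irreducibles are orthogonal).

Compute term by term over conjugacy classes (|C| * chi_6(C) * conj(chi_7(C))):
  1*(2)*conj(2) + 1*(2)*conj(-2) + 2*(0)*conj(-sqrt(2)) + 2*(-2)*conj(0) + 2*(0)*conj(sqrt(2)) + 4*(0)*conj(0) + 4*(0)*conj(0)
  = (4) + (-4) + (0) + (0) + (0) + (0) + (0)
  = 0.
Dividing by |G| = 16 gives 0/16 = 0, matching the row-orthogonality relation <chi_6, chi_7> = [chi_6 = chi_7].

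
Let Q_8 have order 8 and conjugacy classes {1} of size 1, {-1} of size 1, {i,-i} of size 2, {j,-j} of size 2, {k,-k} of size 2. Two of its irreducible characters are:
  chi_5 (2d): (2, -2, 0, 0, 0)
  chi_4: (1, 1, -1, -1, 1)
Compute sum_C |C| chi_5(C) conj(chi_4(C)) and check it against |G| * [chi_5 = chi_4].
Sum = 0; so <chi_5, chi_4> = 0 (distinct irreducibles are orthogonal).

Explanation: Compute term by term over conjugacy classes (|C| * chi_5(C) * conj(chi_4(C))):
  1*(2)*conj(1) + 1*(-2)*conj(1) + 2*(0)*conj(-1) + 2*(0)*conj(-1) + 2*(0)*conj(1)
  = (2) + (-2) + (0) + (0) + (0)
  = 0.
Dividing by |G| = 8 gives 0/8 = 0, matching the row-orthogonality relation <chi_5, chi_4> = [chi_5 = chi_4].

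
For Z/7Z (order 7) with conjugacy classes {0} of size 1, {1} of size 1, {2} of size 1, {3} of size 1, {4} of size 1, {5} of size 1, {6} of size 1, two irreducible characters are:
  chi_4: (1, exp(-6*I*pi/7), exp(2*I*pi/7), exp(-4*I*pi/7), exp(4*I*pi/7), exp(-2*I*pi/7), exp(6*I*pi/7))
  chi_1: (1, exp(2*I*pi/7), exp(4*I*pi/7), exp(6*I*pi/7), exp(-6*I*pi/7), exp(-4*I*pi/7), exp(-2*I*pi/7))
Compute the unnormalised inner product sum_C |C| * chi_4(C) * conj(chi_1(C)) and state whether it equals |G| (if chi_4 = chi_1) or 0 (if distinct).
Sum = 0; so <chi_4, chi_1> = 0 (distinct irreducibles are orthogonal).

Compute term by term over conjugacy classes (|C| * chi_4(C) * conj(chi_1(C))):
  1*(1)*conj(1) + 1*(exp(-6*I*pi/7))*conj(exp(2*I*pi/7)) + 1*(exp(2*I*pi/7))*conj(exp(4*I*pi/7)) + 1*(exp(-4*I*pi/7))*conj(exp(6*I*pi/7)) + 1*(exp(4*I*pi/7))*conj(exp(-6*I*pi/7)) + 1*(exp(-2*I*pi/7))*conj(exp(-4*I*pi/7)) + 1*(exp(6*I*pi/7))*conj(exp(-2*I*pi/7))
  = (1) + (exp(6*I*pi/7)) + (exp(-2*I*pi/7)) + (exp(4*I*pi/7)) + (exp(-4*I*pi/7)) + (exp(2*I*pi/7)) + (exp(-6*I*pi/7))
  = 0.
(Exp terms are combined using exp(i*s)*conj(exp(i*t)) = exp(i*(s-t)), and sums of them are collapsed using the identity that for every m > 1 the m distinct m-th roots of unity sum to 0, e.g. 1 + exp(2*I*pi/3) + exp(-2*I*pi/3) = 0.)
Dividing by |G| = 7 gives 0/7 = 0, matching the row-orthogonality relation <chi_4, chi_1> = [chi_4 = chi_1].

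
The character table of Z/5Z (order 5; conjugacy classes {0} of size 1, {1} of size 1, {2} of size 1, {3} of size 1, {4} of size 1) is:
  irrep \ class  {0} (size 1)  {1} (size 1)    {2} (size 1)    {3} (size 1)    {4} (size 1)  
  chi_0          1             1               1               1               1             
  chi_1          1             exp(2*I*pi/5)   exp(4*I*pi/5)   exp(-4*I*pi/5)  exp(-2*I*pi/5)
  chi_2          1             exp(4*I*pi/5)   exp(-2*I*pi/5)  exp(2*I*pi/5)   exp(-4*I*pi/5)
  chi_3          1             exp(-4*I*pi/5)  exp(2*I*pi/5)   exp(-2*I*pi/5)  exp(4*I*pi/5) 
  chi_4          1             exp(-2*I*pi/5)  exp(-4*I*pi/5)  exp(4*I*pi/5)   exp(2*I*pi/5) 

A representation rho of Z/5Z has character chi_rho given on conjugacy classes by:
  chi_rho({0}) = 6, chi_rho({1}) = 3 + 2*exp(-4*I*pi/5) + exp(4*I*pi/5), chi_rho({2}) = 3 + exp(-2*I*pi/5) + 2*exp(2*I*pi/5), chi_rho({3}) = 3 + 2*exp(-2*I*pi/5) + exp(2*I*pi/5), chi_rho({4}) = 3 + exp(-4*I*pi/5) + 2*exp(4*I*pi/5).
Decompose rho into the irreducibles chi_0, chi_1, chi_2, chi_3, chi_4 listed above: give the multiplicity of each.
Multiplicities: chi_0: 3, chi_1: 0, chi_2: 1, chi_3: 2, chi_4: 0.

Justification: Use <chi_rho, chi> = (1/|G|) sum_C |C| * chi_rho(C) * conj(chi(C)) with |G| = 5 for each irreducible chi in the table:
  <chi_rho, chi_0> = (1/5)[1*(6)*conj(1) + 1*(3 + 2*exp(-4*I*pi/5) + exp(4*I*pi/5))*conj(1) + 1*(3 + exp(-2*I*pi/5) + 2*exp(2*I*pi/5))*conj(1) + 1*(3 + 2*exp(-2*I*pi/5) + exp(2*I*pi/5))*conj(1) + 1*(3 + exp(-4*I*pi/5) + 2*exp(4*I*pi/5))*conj(1)]
      = (1/5)[(6) + (3 + 2*exp(-4*I*pi/5) + exp(4*I*pi/5)) + (3 + exp(-2*I*pi/5) + 2*exp(2*I*pi/5)) + (3 + 2*exp(-2*I*pi/5) + exp(2*I*pi/5)) + (3 + exp(-4*I*pi/5) + 2*exp(4*I*pi/5))] = 15/5 = 3
  <chi_rho, chi_1> = (1/5)[1*(6)*conj(1) + 1*(3 + 2*exp(-4*I*pi/5) + exp(4*I*pi/5))*conj(exp(2*I*pi/5)) + 1*(3 + exp(-2*I*pi/5) + 2*exp(2*I*pi/5))*conj(exp(4*I*pi/5)) + 1*(3 + 2*exp(-2*I*pi/5) + exp(2*I*pi/5))*conj(exp(-4*I*pi/5)) + 1*(3 + exp(-4*I*pi/5) + 2*exp(4*I*pi/5))*conj(exp(-2*I*pi/5))]
      = (1/5)[(6) + (3*exp(-2*I*pi/5) + exp(2*I*pi/5) + 2*exp(4*I*pi/5)) + (2*exp(-2*I*pi/5) + 3*exp(-4*I*pi/5) + exp(4*I*pi/5)) + (exp(-4*I*pi/5) + 3*exp(4*I*pi/5) + 2*exp(2*I*pi/5)) + (2*exp(-4*I*pi/5) + exp(-2*I*pi/5) + 3*exp(2*I*pi/5))] = 0/5 = 0
  <chi_rho, chi_2> = (1/5)[1*(6)*conj(1) + 1*(3 + 2*exp(-4*I*pi/5) + exp(4*I*pi/5))*conj(exp(4*I*pi/5)) + 1*(3 + exp(-2*I*pi/5) + 2*exp(2*I*pi/5))*conj(exp(-2*I*pi/5)) + 1*(3 + 2*exp(-2*I*pi/5) + exp(2*I*pi/5))*conj(exp(2*I*pi/5)) + 1*(3 + exp(-4*I*pi/5) + 2*exp(4*I*pi/5))*conj(exp(-4*I*pi/5))]
      = (1/5)[(6) + (1 + 3*exp(-4*I*pi/5) + 2*exp(2*I*pi/5)) + (1 + 2*exp(4*I*pi/5) + 3*exp(2*I*pi/5)) + (1 + 3*exp(-2*I*pi/5) + 2*exp(-4*I*pi/5)) + (1 + 2*exp(-2*I*pi/5) + 3*exp(4*I*pi/5))] = 5/5 = 1
  <chi_rho, chi_3> = (1/5)[1*(6)*conj(1) + 1*(3 + 2*exp(-4*I*pi/5) + exp(4*I*pi/5))*conj(exp(-4*I*pi/5)) + 1*(3 + exp(-2*I*pi/5) + 2*exp(2*I*pi/5))*conj(exp(2*I*pi/5)) + 1*(3 + 2*exp(-2*I*pi/5) + exp(2*I*pi/5))*conj(exp(-2*I*pi/5)) + 1*(3 + exp(-4*I*pi/5) + 2*exp(4*I*pi/5))*conj(exp(4*I*pi/5))]
      = (1/5)[(6) + (2 + exp(-2*I*pi/5) + 3*exp(4*I*pi/5)) + (2 + 3*exp(-2*I*pi/5) + exp(-4*I*pi/5)) + (2 + exp(4*I*pi/5) + 3*exp(2*I*pi/5)) + (2 + 3*exp(-4*I*pi/5) + exp(2*I*pi/5))] = 10/5 = 2
  <chi_rho, chi_4> = (1/5)[1*(6)*conj(1) + 1*(3 + 2*exp(-4*I*pi/5) + exp(4*I*pi/5))*conj(exp(-2*I*pi/5)) + 1*(3 + exp(-2*I*pi/5) + 2*exp(2*I*pi/5))*conj(exp(-4*I*pi/5)) + 1*(3 + 2*exp(-2*I*pi/5) + exp(2*I*pi/5))*conj(exp(4*I*pi/5)) + 1*(3 + exp(-4*I*pi/5) + 2*exp(4*I*pi/5))*conj(exp(2*I*pi/5))]
      = (1/5)[(6) + (2*exp(-2*I*pi/5) + exp(-4*I*pi/5) + 3*exp(2*I*pi/5)) + (2*exp(-4*I*pi/5) + exp(2*I*pi/5) + 3*exp(4*I*pi/5)) + (3*exp(-4*I*pi/5) + exp(-2*I*pi/5) + 2*exp(4*I*pi/5)) + (3*exp(-2*I*pi/5) + exp(4*I*pi/5) + 2*exp(2*I*pi/5))] = 0/5 = 0
(Exp terms are combined using exp(i*s)*conj(exp(i*t)) = exp(i*(s-t)), and sums of them are collapsed using the identity that for every m > 1 the m distinct m-th roots of unity sum to 0, e.g. 1 + exp(2*I*pi/3) + exp(-2*I*pi/3) = 0.)
Dimension check: dim(rho) = sum (mult * dim) = 3*1 + 0*1 + 1*1 + 2*1 + 0*1 = 6 = chi_rho(e) = 6.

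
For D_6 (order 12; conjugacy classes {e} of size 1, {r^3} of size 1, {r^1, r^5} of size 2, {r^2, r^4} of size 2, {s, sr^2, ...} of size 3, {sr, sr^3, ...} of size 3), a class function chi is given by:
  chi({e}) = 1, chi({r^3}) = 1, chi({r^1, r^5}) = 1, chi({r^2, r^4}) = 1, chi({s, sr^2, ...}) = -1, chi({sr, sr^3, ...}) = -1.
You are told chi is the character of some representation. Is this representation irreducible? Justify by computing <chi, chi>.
Irreducible: <chi, chi> = 1.

Justification: <chi, chi> = (1/|G|) sum_C |C| * |chi(C)|^2 = (1/12)[1*|1|^2 + 1*|1|^2 + 2*|1|^2 + 2*|1|^2 + 3*|-1|^2 + 3*|-1|^2]
  = (1/12)[(1) + (1) + (2) + (2) + (3) + (3)] = 12/12 = 1.
A character is irreducible iff <chi, chi> = 1, so this representation is irreducible.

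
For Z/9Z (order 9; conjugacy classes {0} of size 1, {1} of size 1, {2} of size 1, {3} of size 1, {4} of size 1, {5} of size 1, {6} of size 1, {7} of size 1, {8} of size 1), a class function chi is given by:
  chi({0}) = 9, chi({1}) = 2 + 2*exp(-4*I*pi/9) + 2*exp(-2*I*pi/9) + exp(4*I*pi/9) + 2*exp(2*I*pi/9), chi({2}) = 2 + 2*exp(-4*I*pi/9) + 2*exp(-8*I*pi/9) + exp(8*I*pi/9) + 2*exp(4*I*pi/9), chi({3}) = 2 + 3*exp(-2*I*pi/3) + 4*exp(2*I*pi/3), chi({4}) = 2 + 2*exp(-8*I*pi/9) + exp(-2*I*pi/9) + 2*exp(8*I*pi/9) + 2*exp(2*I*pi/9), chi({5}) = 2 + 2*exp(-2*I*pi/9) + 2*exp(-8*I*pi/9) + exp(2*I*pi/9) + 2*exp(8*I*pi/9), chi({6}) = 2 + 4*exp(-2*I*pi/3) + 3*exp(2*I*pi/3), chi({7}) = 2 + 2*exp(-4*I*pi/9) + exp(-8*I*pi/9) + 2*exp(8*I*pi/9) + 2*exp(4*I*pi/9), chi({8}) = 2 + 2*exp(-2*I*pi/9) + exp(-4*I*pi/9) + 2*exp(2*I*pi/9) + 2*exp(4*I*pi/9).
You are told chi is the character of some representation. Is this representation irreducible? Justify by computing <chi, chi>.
Not irreducible (reducible): <chi, chi> = 17 > 1.

Reasoning: <chi, chi> = (1/|G|) sum_C |C| * |chi(C)|^2 = (1/9)[1*|9|^2 + 1*|2 + 2*exp(-4*I*pi/9) + 2*exp(-2*I*pi/9) + exp(4*I*pi/9) + 2*exp(2*I*pi/9)|^2 + 1*|2 + 2*exp(-4*I*pi/9) + 2*exp(-8*I*pi/9) + exp(8*I*pi/9) + 2*exp(4*I*pi/9)|^2 + 1*|2 + 3*exp(-2*I*pi/3) + 4*exp(2*I*pi/3)|^2 + 1*|2 + 2*exp(-8*I*pi/9) + exp(-2*I*pi/9) + 2*exp(8*I*pi/9) + 2*exp(2*I*pi/9)|^2 + 1*|2 + 2*exp(-2*I*pi/9) + 2*exp(-8*I*pi/9) + exp(2*I*pi/9) + 2*exp(8*I*pi/9)|^2 + 1*|2 + 4*exp(-2*I*pi/3) + 3*exp(2*I*pi/3)|^2 + 1*|2 + 2*exp(-4*I*pi/9) + exp(-8*I*pi/9) + 2*exp(8*I*pi/9) + 2*exp(4*I*pi/9)|^2 + 1*|2 + 2*exp(-2*I*pi/9) + exp(-4*I*pi/9) + 2*exp(2*I*pi/9) + 2*exp(4*I*pi/9)|^2]
  = (1/9)[(81) + (17 + 10*exp(-4*I*pi/9) + 14*exp(-2*I*pi/9) + 6*exp(-2*I*pi/3) + 2*exp(-8*I*pi/9) + 2*exp(8*I*pi/9) + 6*exp(2*I*pi/3) + 14*exp(2*I*pi/9) + 10*exp(4*I*pi/9)) + (17 + 14*exp(-4*I*pi/9) + 6*exp(-2*I*pi/3) + 10*exp(-8*I*pi/9) + 2*exp(-2*I*pi/9) + 2*exp(2*I*pi/9) + 10*exp(8*I*pi/9) + 6*exp(2*I*pi/3) + 14*exp(4*I*pi/9)) + (3) + (17 + 10*exp(-2*I*pi/9) + 6*exp(-2*I*pi/3) + 14*exp(-8*I*pi/9) + 2*exp(-4*I*pi/9) + 2*exp(4*I*pi/9) + 14*exp(8*I*pi/9) + 6*exp(2*I*pi/3) + 10*exp(2*I*pi/9)) + (17 + 10*exp(-2*I*pi/9) + 6*exp(-2*I*pi/3) + 14*exp(-8*I*pi/9) + 2*exp(-4*I*pi/9) + 2*exp(4*I*pi/9) + 14*exp(8*I*pi/9) + 6*exp(2*I*pi/3) + 10*exp(2*I*pi/9)) + (3) + (17 + 14*exp(-4*I*pi/9) + 6*exp(-2*I*pi/3) + 10*exp(-8*I*pi/9) + 2*exp(-2*I*pi/9) + 2*exp(2*I*pi/9) + 10*exp(8*I*pi/9) + 6*exp(2*I*pi/3) + 14*exp(4*I*pi/9)) + (17 + 10*exp(-4*I*pi/9) + 14*exp(-2*I*pi/9) + 6*exp(-2*I*pi/3) + 2*exp(-8*I*pi/9) + 2*exp(8*I*pi/9) + 6*exp(2*I*pi/3) + 14*exp(2*I*pi/9) + 10*exp(4*I*pi/9))] = 153/9 = 17.
(Exp terms are combined using exp(i*s)*conj(exp(i*t)) = exp(i*(s-t)), and sums of them are collapsed using the identity that for every m > 1 the m distinct m-th roots of unity sum to 0, e.g. 1 + exp(2*I*pi/3) + exp(-2*I*pi/3) = 0.)
A character is irreducible iff <chi, chi> = 1, so this representation is reducible.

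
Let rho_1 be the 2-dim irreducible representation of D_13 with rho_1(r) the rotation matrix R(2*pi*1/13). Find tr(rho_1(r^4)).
chi_{rho_1}(r^4) = 2*cos(2*pi*1*4/13) = -2*cos(5*pi/13)

rho_1(r^4) is rotation by angle 2*pi*1*4/13, whose trace is 2*cos(2*pi*1*4/13) = -2*cos(5*pi/13).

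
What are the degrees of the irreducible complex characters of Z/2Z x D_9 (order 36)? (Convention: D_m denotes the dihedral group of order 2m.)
Dimensions: 1, 1, 1, 1, 2, 2, 2, 2, 2, 2, 2, 2

There are 12 irreducibles (= number of conjugacy classes). Their dimensions d_i satisfy sum d_i^2 = |G| = 36: 1 + 1 + 1 + 1 + 4 + 4 + 4 + 4 + 4 + 4 + 4 + 4 = 36. (For the product with Z/2Z: each of the 2 1-dim characters of Z/2Z tensors with each irrep of D_9, giving 2 copies of each D_9-dimension.)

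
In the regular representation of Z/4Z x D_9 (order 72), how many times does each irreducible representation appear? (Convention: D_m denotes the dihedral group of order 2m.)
Each irreducible V_i of dimension d_i appears with multiplicity d_i, i.e. rho_reg = (direct sum over all irreducibles V_i) d_i V_i. The irreducible dimensions for Z/4Z x D_9 are 1, 1, 1, 1, 1, 1, 1, 1, 2, 2, 2, 2, 2, 2, 2, 2, 2, 2, 2, 2, 2, 2, 2, 2: 8 irreducibles of dimension 1, each with multiplicity 1; 16 irreducibles of dimension 2, each with multiplicity 2. Total dimension 8*1*1 + 16*2*2 = 72 = |G|.

General theorem: in the regular representation of a finite group G, each irreducible appears with multiplicity equal to its dimension. Check: dim(rho_reg) = sum d_i^2 = 1 + 1 + 1 + 1 + 1 + 1 + 1 + 1 + 4 + 4 + 4 + 4 + 4 + 4 + 4 + 4 + 4 + 4 + 4 + 4 + 4 + 4 + 4 + 4 = 72 = |G|.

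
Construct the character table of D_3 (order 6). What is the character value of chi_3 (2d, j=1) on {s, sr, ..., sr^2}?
Conjugacy classes: {e} of size 1, {r^1, r^2} of size 2, {s, sr, ..., sr^2} of size 3.
Character table:
  irrep \ class              {e} (size 1)  {r^1, r^2} (size 2)  {s, sr, ..., sr^2} (size 3)
  chi_1 (triv)               1             1                    1                          
  chi_2 (sign: r->1, s->-1)  1             1                    -1                         
  chi_3 (2d, j=1)            2             -1                   0                          

Spot check: chi_3 (2d, j=1) on {s, sr, ..., sr^2} = 0.

Proof sketch: D_3 has order 2*3 = 6 with 3 conjugacy classes, hence 3 irreducibles. Sum of squared dims 1 + 1 + 4 = 6 = |G|. Linear characters come from the abelianisation; the 2-dimensional irreps have character r^k -> 2*cos(2*pi*j*k/3), reflections -> 0.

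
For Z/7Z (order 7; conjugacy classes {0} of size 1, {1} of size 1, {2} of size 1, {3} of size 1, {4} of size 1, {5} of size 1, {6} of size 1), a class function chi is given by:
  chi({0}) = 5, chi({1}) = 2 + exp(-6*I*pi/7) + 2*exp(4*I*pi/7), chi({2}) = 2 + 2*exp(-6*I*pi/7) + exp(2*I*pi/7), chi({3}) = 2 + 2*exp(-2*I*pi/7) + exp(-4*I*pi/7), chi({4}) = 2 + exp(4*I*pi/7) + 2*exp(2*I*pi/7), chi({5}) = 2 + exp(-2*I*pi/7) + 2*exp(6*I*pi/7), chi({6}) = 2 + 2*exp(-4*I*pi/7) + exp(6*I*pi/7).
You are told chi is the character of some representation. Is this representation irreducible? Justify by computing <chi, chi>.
Not irreducible (reducible): <chi, chi> = 9 > 1.

Justification: <chi, chi> = (1/|G|) sum_C |C| * |chi(C)|^2 = (1/7)[1*|5|^2 + 1*|2 + exp(-6*I*pi/7) + 2*exp(4*I*pi/7)|^2 + 1*|2 + 2*exp(-6*I*pi/7) + exp(2*I*pi/7)|^2 + 1*|2 + 2*exp(-2*I*pi/7) + exp(-4*I*pi/7)|^2 + 1*|2 + exp(4*I*pi/7) + 2*exp(2*I*pi/7)|^2 + 1*|2 + exp(-2*I*pi/7) + 2*exp(6*I*pi/7)|^2 + 1*|2 + 2*exp(-4*I*pi/7) + exp(6*I*pi/7)|^2]
  = (1/7)[(25) + (9 + 6*exp(-4*I*pi/7) + 2*exp(-6*I*pi/7) + 2*exp(6*I*pi/7) + 6*exp(4*I*pi/7)) + (9 + 6*exp(-6*I*pi/7) + 2*exp(-2*I*pi/7) + 2*exp(2*I*pi/7) + 6*exp(6*I*pi/7)) + (9 + 6*exp(-2*I*pi/7) + 2*exp(-4*I*pi/7) + 2*exp(4*I*pi/7) + 6*exp(2*I*pi/7)) + (9 + 6*exp(-2*I*pi/7) + 2*exp(-4*I*pi/7) + 2*exp(4*I*pi/7) + 6*exp(2*I*pi/7)) + (9 + 6*exp(-6*I*pi/7) + 2*exp(-2*I*pi/7) + 2*exp(2*I*pi/7) + 6*exp(6*I*pi/7)) + (9 + 6*exp(-4*I*pi/7) + 2*exp(-6*I*pi/7) + 2*exp(6*I*pi/7) + 6*exp(4*I*pi/7))] = 63/7 = 9.
(Exp terms are combined using exp(i*s)*conj(exp(i*t)) = exp(i*(s-t)), and sums of them are collapsed using the identity that for every m > 1 the m distinct m-th roots of unity sum to 0, e.g. 1 + exp(2*I*pi/3) + exp(-2*I*pi/3) = 0.)
A character is irreducible iff <chi, chi> = 1, so this representation is reducible.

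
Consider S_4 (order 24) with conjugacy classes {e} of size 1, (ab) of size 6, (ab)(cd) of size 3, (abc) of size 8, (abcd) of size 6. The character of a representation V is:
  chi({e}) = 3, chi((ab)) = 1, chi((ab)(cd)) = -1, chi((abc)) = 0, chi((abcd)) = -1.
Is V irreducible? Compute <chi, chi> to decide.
Irreducible: <chi, chi> = 1.

Details: <chi, chi> = (1/|G|) sum_C |C| * |chi(C)|^2 = (1/24)[1*|3|^2 + 6*|1|^2 + 3*|-1|^2 + 8*|0|^2 + 6*|-1|^2]
  = (1/24)[(9) + (6) + (3) + (0) + (6)] = 24/24 = 1.
A character is irreducible iff <chi, chi> = 1, so this representation is irreducible.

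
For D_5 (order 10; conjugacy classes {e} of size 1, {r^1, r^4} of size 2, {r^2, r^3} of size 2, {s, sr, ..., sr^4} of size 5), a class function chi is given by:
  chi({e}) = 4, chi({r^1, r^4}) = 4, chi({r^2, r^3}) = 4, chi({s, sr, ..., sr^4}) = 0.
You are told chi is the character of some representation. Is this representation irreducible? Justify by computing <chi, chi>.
Not irreducible (reducible): <chi, chi> = 8 > 1.

Working: <chi, chi> = (1/|G|) sum_C |C| * |chi(C)|^2 = (1/10)[1*|4|^2 + 2*|4|^2 + 2*|4|^2 + 5*|0|^2]
  = (1/10)[(16) + (32) + (32) + (0)] = 80/10 = 8.
A character is irreducible iff <chi, chi> = 1, so this representation is reducible.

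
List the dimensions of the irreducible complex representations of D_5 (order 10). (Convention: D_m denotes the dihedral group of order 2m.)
Dimensions: 1, 1, 2, 2

There are 4 irreducibles (= number of conjugacy classes). Their dimensions d_i satisfy sum d_i^2 = |G| = 10: 1 + 1 + 4 + 4 = 10.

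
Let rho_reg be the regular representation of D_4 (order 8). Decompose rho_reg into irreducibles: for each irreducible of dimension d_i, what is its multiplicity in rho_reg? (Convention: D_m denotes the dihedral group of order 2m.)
Each irreducible V_i of dimension d_i appears with multiplicity d_i, i.e. rho_reg = (direct sum over all irreducibles V_i) d_i V_i. The irreducible dimensions for D_4 are 1, 1, 1, 1, 2: 4 irreducibles of dimension 1, each with multiplicity 1; 1 irreducible of dimension 2, with multiplicity 2. Total dimension 4*1*1 + 1*2*2 = 8 = |G|.

Details: General theorem: in the regular representation of a finite group G, each irreducible appears with multiplicity equal to its dimension. Check: dim(rho_reg) = sum d_i^2 = 1 + 1 + 1 + 1 + 4 = 8 = |G|.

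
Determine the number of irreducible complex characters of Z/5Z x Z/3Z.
15

Working: The number of irreducible complex representations of a finite group equals its number of conjugacy classes. Z/5Z x Z/3Z is abelian of order 15, so every element is its own conjugacy class: 15 classes, so Z/5Z x Z/3Z (order 15) has exactly 15 irreducible complex representations.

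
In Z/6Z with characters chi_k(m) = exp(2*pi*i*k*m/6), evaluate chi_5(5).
chi_5(5) = zeta_6^25 = exp(I*pi/3)

chi_5(5) = zeta_6^(5*5) = zeta_6^25. Since zeta_6^6 = 1, this equals zeta_6^1 = exp(2*pi*i*1/6) = exp(I*pi/3).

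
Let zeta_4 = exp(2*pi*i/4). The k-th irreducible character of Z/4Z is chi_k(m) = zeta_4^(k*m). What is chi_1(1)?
chi_1(1) = zeta_4^1 = I

Solution. chi_1(1) = zeta_4^(1*1) = zeta_4^1. Since zeta_4^4 = 1, this equals zeta_4^1 = exp(2*pi*i*1/4) = I.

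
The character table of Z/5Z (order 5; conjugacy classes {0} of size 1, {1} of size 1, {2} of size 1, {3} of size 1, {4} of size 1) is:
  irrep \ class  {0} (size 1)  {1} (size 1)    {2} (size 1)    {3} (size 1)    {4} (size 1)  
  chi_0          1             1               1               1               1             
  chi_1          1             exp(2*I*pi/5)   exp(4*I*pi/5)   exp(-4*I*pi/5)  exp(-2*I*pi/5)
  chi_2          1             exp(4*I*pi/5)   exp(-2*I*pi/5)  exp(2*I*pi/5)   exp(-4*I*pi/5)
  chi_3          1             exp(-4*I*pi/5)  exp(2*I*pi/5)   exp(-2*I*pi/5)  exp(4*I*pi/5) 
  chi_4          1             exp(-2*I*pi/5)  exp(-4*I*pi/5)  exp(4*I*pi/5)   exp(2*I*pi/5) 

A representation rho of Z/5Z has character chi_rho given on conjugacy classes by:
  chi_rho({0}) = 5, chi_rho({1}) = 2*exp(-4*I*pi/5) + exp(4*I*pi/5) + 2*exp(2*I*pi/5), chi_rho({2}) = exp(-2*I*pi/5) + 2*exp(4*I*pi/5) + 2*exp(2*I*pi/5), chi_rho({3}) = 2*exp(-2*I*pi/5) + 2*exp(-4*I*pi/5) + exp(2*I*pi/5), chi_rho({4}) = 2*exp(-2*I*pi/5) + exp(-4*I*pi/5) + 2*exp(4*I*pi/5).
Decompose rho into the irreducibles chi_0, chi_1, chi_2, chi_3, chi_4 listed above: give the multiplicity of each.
Multiplicities: chi_0: 0, chi_1: 2, chi_2: 1, chi_3: 2, chi_4: 0.

Argument: Use <chi_rho, chi> = (1/|G|) sum_C |C| * chi_rho(C) * conj(chi(C)) with |G| = 5 for each irreducible chi in the table:
  <chi_rho, chi_0> = (1/5)[1*(5)*conj(1) + 1*(2*exp(-4*I*pi/5) + exp(4*I*pi/5) + 2*exp(2*I*pi/5))*conj(1) + 1*(exp(-2*I*pi/5) + 2*exp(4*I*pi/5) + 2*exp(2*I*pi/5))*conj(1) + 1*(2*exp(-2*I*pi/5) + 2*exp(-4*I*pi/5) + exp(2*I*pi/5))*conj(1) + 1*(2*exp(-2*I*pi/5) + exp(-4*I*pi/5) + 2*exp(4*I*pi/5))*conj(1)]
      = (1/5)[(5) + (2*exp(-4*I*pi/5) + exp(4*I*pi/5) + 2*exp(2*I*pi/5)) + (exp(-2*I*pi/5) + 2*exp(4*I*pi/5) + 2*exp(2*I*pi/5)) + (2*exp(-2*I*pi/5) + 2*exp(-4*I*pi/5) + exp(2*I*pi/5)) + (2*exp(-2*I*pi/5) + exp(-4*I*pi/5) + 2*exp(4*I*pi/5))] = 0/5 = 0
  <chi_rho, chi_1> = (1/5)[1*(5)*conj(1) + 1*(2*exp(-4*I*pi/5) + exp(4*I*pi/5) + 2*exp(2*I*pi/5))*conj(exp(2*I*pi/5)) + 1*(exp(-2*I*pi/5) + 2*exp(4*I*pi/5) + 2*exp(2*I*pi/5))*conj(exp(4*I*pi/5)) + 1*(2*exp(-2*I*pi/5) + 2*exp(-4*I*pi/5) + exp(2*I*pi/5))*conj(exp(-4*I*pi/5)) + 1*(2*exp(-2*I*pi/5) + exp(-4*I*pi/5) + 2*exp(4*I*pi/5))*conj(exp(-2*I*pi/5))]
      = (1/5)[(5) + (2 + exp(2*I*pi/5) + 2*exp(4*I*pi/5)) + (2 + 2*exp(-2*I*pi/5) + exp(4*I*pi/5)) + (2 + exp(-4*I*pi/5) + 2*exp(2*I*pi/5)) + (2 + 2*exp(-4*I*pi/5) + exp(-2*I*pi/5))] = 10/5 = 2
  <chi_rho, chi_2> = (1/5)[1*(5)*conj(1) + 1*(2*exp(-4*I*pi/5) + exp(4*I*pi/5) + 2*exp(2*I*pi/5))*conj(exp(4*I*pi/5)) + 1*(exp(-2*I*pi/5) + 2*exp(4*I*pi/5) + 2*exp(2*I*pi/5))*conj(exp(-2*I*pi/5)) + 1*(2*exp(-2*I*pi/5) + 2*exp(-4*I*pi/5) + exp(2*I*pi/5))*conj(exp(2*I*pi/5)) + 1*(2*exp(-2*I*pi/5) + exp(-4*I*pi/5) + 2*exp(4*I*pi/5))*conj(exp(-4*I*pi/5))]
      = (1/5)[(5) + (1 + 2*exp(-2*I*pi/5) + 2*exp(2*I*pi/5)) + (1 + 2*exp(-4*I*pi/5) + 2*exp(4*I*pi/5)) + (1 + 2*exp(-4*I*pi/5) + 2*exp(4*I*pi/5)) + (1 + 2*exp(-2*I*pi/5) + 2*exp(2*I*pi/5))] = 5/5 = 1
  <chi_rho, chi_3> = (1/5)[1*(5)*conj(1) + 1*(2*exp(-4*I*pi/5) + exp(4*I*pi/5) + 2*exp(2*I*pi/5))*conj(exp(-4*I*pi/5)) + 1*(exp(-2*I*pi/5) + 2*exp(4*I*pi/5) + 2*exp(2*I*pi/5))*conj(exp(2*I*pi/5)) + 1*(2*exp(-2*I*pi/5) + 2*exp(-4*I*pi/5) + exp(2*I*pi/5))*conj(exp(-2*I*pi/5)) + 1*(2*exp(-2*I*pi/5) + exp(-4*I*pi/5) + 2*exp(4*I*pi/5))*conj(exp(4*I*pi/5))]
      = (1/5)[(5) + (2 + 2*exp(-4*I*pi/5) + exp(-2*I*pi/5)) + (2 + exp(-4*I*pi/5) + 2*exp(2*I*pi/5)) + (2 + 2*exp(-2*I*pi/5) + exp(4*I*pi/5)) + (2 + exp(2*I*pi/5) + 2*exp(4*I*pi/5))] = 10/5 = 2
  <chi_rho, chi_4> = (1/5)[1*(5)*conj(1) + 1*(2*exp(-4*I*pi/5) + exp(4*I*pi/5) + 2*exp(2*I*pi/5))*conj(exp(-2*I*pi/5)) + 1*(exp(-2*I*pi/5) + 2*exp(4*I*pi/5) + 2*exp(2*I*pi/5))*conj(exp(-4*I*pi/5)) + 1*(2*exp(-2*I*pi/5) + 2*exp(-4*I*pi/5) + exp(2*I*pi/5))*conj(exp(4*I*pi/5)) + 1*(2*exp(-2*I*pi/5) + exp(-4*I*pi/5) + 2*exp(4*I*pi/5))*conj(exp(2*I*pi/5))]
      = (1/5)[(5) + (2*exp(-2*I*pi/5) + exp(-4*I*pi/5) + 2*exp(4*I*pi/5)) + (2*exp(-2*I*pi/5) + 2*exp(-4*I*pi/5) + exp(2*I*pi/5)) + (exp(-2*I*pi/5) + 2*exp(4*I*pi/5) + 2*exp(2*I*pi/5)) + (2*exp(-4*I*pi/5) + exp(4*I*pi/5) + 2*exp(2*I*pi/5))] = 0/5 = 0
(Exp terms are combined using exp(i*s)*conj(exp(i*t)) = exp(i*(s-t)), and sums of them are collapsed using the identity that for every m > 1 the m distinct m-th roots of unity sum to 0, e.g. 1 + exp(2*I*pi/3) + exp(-2*I*pi/3) = 0.)
Dimension check: dim(rho) = sum (mult * dim) = 0*1 + 2*1 + 1*1 + 2*1 + 0*1 = 5 = chi_rho(e) = 5.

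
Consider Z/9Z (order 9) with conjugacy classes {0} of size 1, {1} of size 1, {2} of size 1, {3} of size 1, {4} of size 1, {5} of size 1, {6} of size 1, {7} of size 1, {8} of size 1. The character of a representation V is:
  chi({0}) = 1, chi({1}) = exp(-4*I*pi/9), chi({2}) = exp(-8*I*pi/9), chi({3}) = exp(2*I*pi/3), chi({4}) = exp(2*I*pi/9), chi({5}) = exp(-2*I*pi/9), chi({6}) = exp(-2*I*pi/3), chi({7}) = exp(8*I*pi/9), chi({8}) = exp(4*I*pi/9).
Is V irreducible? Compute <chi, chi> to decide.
Irreducible: <chi, chi> = 1.

Working: <chi, chi> = (1/|G|) sum_C |C| * |chi(C)|^2 = (1/9)[1*|1|^2 + 1*|exp(-4*I*pi/9)|^2 + 1*|exp(-8*I*pi/9)|^2 + 1*|exp(2*I*pi/3)|^2 + 1*|exp(2*I*pi/9)|^2 + 1*|exp(-2*I*pi/9)|^2 + 1*|exp(-2*I*pi/3)|^2 + 1*|exp(8*I*pi/9)|^2 + 1*|exp(4*I*pi/9)|^2]
  = (1/9)[(1) + (1) + (1) + (1) + (1) + (1) + (1) + (1) + (1)] = 9/9 = 1.
(Exp terms are combined using exp(i*s)*conj(exp(i*t)) = exp(i*(s-t)), and sums of them are collapsed using the identity that for every m > 1 the m distinct m-th roots of unity sum to 0, e.g. 1 + exp(2*I*pi/3) + exp(-2*I*pi/3) = 0.)
A character is irreducible iff <chi, chi> = 1, so this representation is irreducible.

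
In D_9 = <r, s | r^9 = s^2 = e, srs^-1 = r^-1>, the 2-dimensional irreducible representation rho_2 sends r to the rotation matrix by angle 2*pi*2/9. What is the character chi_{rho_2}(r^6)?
chi_{rho_2}(r^6) = 2*cos(2*pi*2*6/9) = -1

Justification: rho_2(r^6) is rotation by angle 2*pi*2*6/9, whose trace is 2*cos(2*pi*2*6/9) = -1.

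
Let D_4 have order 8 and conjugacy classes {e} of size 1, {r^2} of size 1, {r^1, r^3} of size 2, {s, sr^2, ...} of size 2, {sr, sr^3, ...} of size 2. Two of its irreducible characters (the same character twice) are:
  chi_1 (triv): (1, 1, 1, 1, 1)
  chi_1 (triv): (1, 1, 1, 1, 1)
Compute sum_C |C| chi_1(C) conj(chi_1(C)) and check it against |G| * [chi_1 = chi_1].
Sum = 8 = |G| = 8; so <chi_1, chi_1> = 1 (norm-1 confirms irreducibility).

Reasoning: Compute term by term over conjugacy classes (|C| * chi_1(C) * conj(chi_1(C))):
  1*(1)*conj(1) + 1*(1)*conj(1) + 2*(1)*conj(1) + 2*(1)*conj(1) + 2*(1)*conj(1)
  = (1) + (1) + (2) + (2) + (2)
  = 8.
Dividing by |G| = 8 gives 8/8 = 1, matching the row-orthogonality relation <chi_1, chi_1> = [chi_1 = chi_1].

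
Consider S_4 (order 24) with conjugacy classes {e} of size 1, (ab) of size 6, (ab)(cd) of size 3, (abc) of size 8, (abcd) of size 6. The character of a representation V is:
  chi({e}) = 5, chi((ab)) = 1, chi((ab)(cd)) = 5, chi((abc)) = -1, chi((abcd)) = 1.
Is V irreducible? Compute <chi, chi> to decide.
Not irreducible (reducible): <chi, chi> = 5 > 1.

Explanation: <chi, chi> = (1/|G|) sum_C |C| * |chi(C)|^2 = (1/24)[1*|5|^2 + 6*|1|^2 + 3*|5|^2 + 8*|-1|^2 + 6*|1|^2]
  = (1/24)[(25) + (6) + (75) + (8) + (6)] = 120/24 = 5.
A character is irreducible iff <chi, chi> = 1, so this representation is reducible.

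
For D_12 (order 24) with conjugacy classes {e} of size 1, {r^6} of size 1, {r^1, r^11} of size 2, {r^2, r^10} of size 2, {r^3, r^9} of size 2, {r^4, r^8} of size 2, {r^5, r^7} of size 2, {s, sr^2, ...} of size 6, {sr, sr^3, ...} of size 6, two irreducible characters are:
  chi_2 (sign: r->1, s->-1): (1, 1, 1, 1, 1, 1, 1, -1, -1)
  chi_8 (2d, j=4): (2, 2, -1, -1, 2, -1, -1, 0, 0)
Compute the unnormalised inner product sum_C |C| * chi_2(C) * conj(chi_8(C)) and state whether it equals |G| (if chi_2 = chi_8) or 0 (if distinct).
Sum = 0; so <chi_2, chi_8> = 0 (distinct irreducibles are orthogonal).

Details: Compute term by term over conjugacy classes (|C| * chi_2(C) * conj(chi_8(C))):
  1*(1)*conj(2) + 1*(1)*conj(2) + 2*(1)*conj(-1) + 2*(1)*conj(-1) + 2*(1)*conj(2) + 2*(1)*conj(-1) + 2*(1)*conj(-1) + 6*(-1)*conj(0) + 6*(-1)*conj(0)
  = (2) + (2) + (-2) + (-2) + (4) + (-2) + (-2) + (0) + (0)
  = 0.
Dividing by |G| = 24 gives 0/24 = 0, matching the row-orthogonality relation <chi_2, chi_8> = [chi_2 = chi_8].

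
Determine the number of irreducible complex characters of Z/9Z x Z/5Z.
45

Why: The number of irreducible complex representations of a finite group equals its number of conjugacy classes. Z/9Z x Z/5Z is abelian of order 45, so every element is its own conjugacy class: 45 classes, so Z/9Z x Z/5Z (order 45) has exactly 45 irreducible complex representations.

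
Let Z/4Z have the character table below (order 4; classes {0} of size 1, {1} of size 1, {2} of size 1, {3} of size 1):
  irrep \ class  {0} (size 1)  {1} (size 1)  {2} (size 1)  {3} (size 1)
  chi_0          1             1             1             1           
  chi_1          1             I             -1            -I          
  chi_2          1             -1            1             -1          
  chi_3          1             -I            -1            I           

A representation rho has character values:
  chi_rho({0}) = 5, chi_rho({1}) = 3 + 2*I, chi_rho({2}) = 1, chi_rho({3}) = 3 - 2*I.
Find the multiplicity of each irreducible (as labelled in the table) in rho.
Multiplicities: chi_0: 3, chi_1: 2, chi_2: 0, chi_3: 0.

Working: Use <chi_rho, chi> = (1/|G|) sum_C |C| * chi_rho(C) * conj(chi(C)) with |G| = 4 for each irreducible chi in the table:
  <chi_rho, chi_0> = (1/4)[1*(5)*conj(1) + 1*(3 + 2*I)*conj(1) + 1*(1)*conj(1) + 1*(3 - 2*I)*conj(1)]
      = (1/4)[(5) + (3 + 2*I) + (1) + (3 - 2*I)] = 12/4 = 3
  <chi_rho, chi_1> = (1/4)[1*(5)*conj(1) + 1*(3 + 2*I)*conj(I) + 1*(1)*conj(-1) + 1*(3 - 2*I)*conj(-I)]
      = (1/4)[(5) + (2 - 3*I) + (-1) + (2 + 3*I)] = 8/4 = 2
  <chi_rho, chi_2> = (1/4)[1*(5)*conj(1) + 1*(3 + 2*I)*conj(-1) + 1*(1)*conj(1) + 1*(3 - 2*I)*conj(-1)]
      = (1/4)[(5) + (-3 - 2*I) + (1) + (-3 + 2*I)] = 0/4 = 0
  <chi_rho, chi_3> = (1/4)[1*(5)*conj(1) + 1*(3 + 2*I)*conj(-I) + 1*(1)*conj(-1) + 1*(3 - 2*I)*conj(I)]
      = (1/4)[(5) + (-2 + 3*I) + (-1) + (-2 - 3*I)] = 0/4 = 0
(Exp terms are combined using exp(i*s)*conj(exp(i*t)) = exp(i*(s-t)), and sums of them are collapsed using the identity that for every m > 1 the m distinct m-th roots of unity sum to 0, e.g. 1 + exp(2*I*pi/3) + exp(-2*I*pi/3) = 0.)
Dimension check: dim(rho) = sum (mult * dim) = 3*1 + 2*1 + 0*1 + 0*1 = 5 = chi_rho(e) = 5.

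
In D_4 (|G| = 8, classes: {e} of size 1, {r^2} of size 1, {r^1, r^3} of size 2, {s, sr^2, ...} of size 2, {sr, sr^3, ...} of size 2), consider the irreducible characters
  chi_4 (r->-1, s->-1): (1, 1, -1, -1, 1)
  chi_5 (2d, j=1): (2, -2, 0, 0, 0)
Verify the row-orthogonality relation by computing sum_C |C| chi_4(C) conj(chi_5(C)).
Sum = 0; so <chi_4, chi_5> = 0 (distinct irreducibles are orthogonal).

Solution. Compute term by term over conjugacy classes (|C| * chi_4(C) * conj(chi_5(C))):
  1*(1)*conj(2) + 1*(1)*conj(-2) + 2*(-1)*conj(0) + 2*(-1)*conj(0) + 2*(1)*conj(0)
  = (2) + (-2) + (0) + (0) + (0)
  = 0.
Dividing by |G| = 8 gives 0/8 = 0, matching the row-orthogonality relation <chi_4, chi_5> = [chi_4 = chi_5].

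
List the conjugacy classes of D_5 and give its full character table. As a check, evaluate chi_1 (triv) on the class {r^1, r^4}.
Conjugacy classes: {e} of size 1, {r^1, r^4} of size 2, {r^2, r^3} of size 2, {s, sr, ..., sr^4} of size 5.
Character table:
  irrep \ class              {e} (size 1)  {r^1, r^4} (size 2)  {r^2, r^3} (size 2)  {s, sr, ..., sr^4} (size 5)
  chi_1 (triv)               1             1                    1                    1                          
  chi_2 (sign: r->1, s->-1)  1             1                    1                    -1                         
  chi_3 (2d, j=1)            2             -1/2 + sqrt(5)/2     -sqrt(5)/2 - 1/2     0                          
  chi_4 (2d, j=2)            2             -sqrt(5)/2 - 1/2     -1/2 + sqrt(5)/2     0                          

Spot check: chi_1 (triv) on {r^1, r^4} = 1.

Derivation: D_5 has order 2*5 = 10 with 4 conjugacy classes, hence 4 irreducibles. Sum of squared dims 1 + 1 + 4 + 4 = 10 = |G|. Linear characters come from the abelianisation; the 2-dimensional irreps have character r^k -> 2*cos(2*pi*j*k/5), reflections -> 0.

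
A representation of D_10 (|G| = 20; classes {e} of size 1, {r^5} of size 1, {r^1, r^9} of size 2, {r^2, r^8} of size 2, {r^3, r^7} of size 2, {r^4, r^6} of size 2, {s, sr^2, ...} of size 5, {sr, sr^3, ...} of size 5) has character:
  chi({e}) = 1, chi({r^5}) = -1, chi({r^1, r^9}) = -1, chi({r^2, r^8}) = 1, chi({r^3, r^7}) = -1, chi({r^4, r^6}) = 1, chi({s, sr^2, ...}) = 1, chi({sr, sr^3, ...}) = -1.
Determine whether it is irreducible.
Irreducible: <chi, chi> = 1.

Why: <chi, chi> = (1/|G|) sum_C |C| * |chi(C)|^2 = (1/20)[1*|1|^2 + 1*|-1|^2 + 2*|-1|^2 + 2*|1|^2 + 2*|-1|^2 + 2*|1|^2 + 5*|1|^2 + 5*|-1|^2]
  = (1/20)[(1) + (1) + (2) + (2) + (2) + (2) + (5) + (5)] = 20/20 = 1.
A character is irreducible iff <chi, chi> = 1, so this representation is irreducible.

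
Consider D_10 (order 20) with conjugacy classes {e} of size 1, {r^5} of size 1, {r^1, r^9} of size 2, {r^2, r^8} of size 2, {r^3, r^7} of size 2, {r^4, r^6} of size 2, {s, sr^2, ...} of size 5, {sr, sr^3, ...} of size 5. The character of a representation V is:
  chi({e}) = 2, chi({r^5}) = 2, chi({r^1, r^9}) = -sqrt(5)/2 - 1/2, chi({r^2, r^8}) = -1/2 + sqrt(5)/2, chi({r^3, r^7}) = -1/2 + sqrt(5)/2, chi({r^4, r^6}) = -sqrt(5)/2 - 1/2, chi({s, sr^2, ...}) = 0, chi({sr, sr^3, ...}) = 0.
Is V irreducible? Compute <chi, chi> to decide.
Irreducible: <chi, chi> = 1.

Explanation: <chi, chi> = (1/|G|) sum_C |C| * |chi(C)|^2 = (1/20)[1*|2|^2 + 1*|2|^2 + 2*|-sqrt(5)/2 - 1/2|^2 + 2*|-1/2 + sqrt(5)/2|^2 + 2*|-1/2 + sqrt(5)/2|^2 + 2*|-sqrt(5)/2 - 1/2|^2 + 5*|0|^2 + 5*|0|^2]
  = (1/20)[(4) + (4) + (sqrt(5) + 3) + (3 - sqrt(5)) + (3 - sqrt(5)) + (sqrt(5) + 3) + (0) + (0)] = 20/20 = 1.
A character is irreducible iff <chi, chi> = 1, so this representation is irreducible.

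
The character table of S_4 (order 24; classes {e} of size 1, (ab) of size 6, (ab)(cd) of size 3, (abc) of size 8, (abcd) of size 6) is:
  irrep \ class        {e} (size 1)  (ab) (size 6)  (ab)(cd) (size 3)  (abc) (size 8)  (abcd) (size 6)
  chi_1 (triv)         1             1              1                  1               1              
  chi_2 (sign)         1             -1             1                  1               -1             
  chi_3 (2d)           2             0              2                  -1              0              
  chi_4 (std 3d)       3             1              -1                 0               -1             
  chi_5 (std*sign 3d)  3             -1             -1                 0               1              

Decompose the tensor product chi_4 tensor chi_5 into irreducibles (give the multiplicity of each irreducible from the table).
chi_4 tensor chi_5 = chi_2 + chi_3 + chi_4 + chi_5 (all other irreducibles have multiplicity 0).

Argument: The character of a tensor product is the pointwise product (chi_4 * chi_5)(C) = chi_4(C) * chi_5(C):
  {e}: (3)*(3), (ab): (1)*(-1), (ab)(cd): (-1)*(-1), (abc): (0)*(0), (abcd): (-1)*(1)
so (chi_4 * chi_5) takes values
  {e} -> 9, (ab) -> -1, (ab)(cd) -> 1, (abc) -> 0, (abcd) -> -1.
Now take the inner product of this character with each irreducible chi from the table, <chi_4*chi_5, chi> = (1/24) sum_C |C| (chi_4*chi_5)(C) conj(chi(C)):
  <chi_4*chi_5, chi_1> = (1/24)[1*(9)*conj(1) + 6*(-1)*conj(1) + 3*(1)*conj(1) + 8*(0)*conj(1) + 6*(-1)*conj(1)]
      = (1/24)[(9) + (-6) + (3) + (0) + (-6)] = 0/24 = 0
  <chi_4*chi_5, chi_2> = (1/24)[1*(9)*conj(1) + 6*(-1)*conj(-1) + 3*(1)*conj(1) + 8*(0)*conj(1) + 6*(-1)*conj(-1)]
      = (1/24)[(9) + (6) + (3) + (0) + (6)] = 24/24 = 1
  <chi_4*chi_5, chi_3> = (1/24)[1*(9)*conj(2) + 6*(-1)*conj(0) + 3*(1)*conj(2) + 8*(0)*conj(-1) + 6*(-1)*conj(0)]
      = (1/24)[(18) + (0) + (6) + (0) + (0)] = 24/24 = 1
  <chi_4*chi_5, chi_4> = (1/24)[1*(9)*conj(3) + 6*(-1)*conj(1) + 3*(1)*conj(-1) + 8*(0)*conj(0) + 6*(-1)*conj(-1)]
      = (1/24)[(27) + (-6) + (-3) + (0) + (6)] = 24/24 = 1
  <chi_4*chi_5, chi_5> = (1/24)[1*(9)*conj(3) + 6*(-1)*conj(-1) + 3*(1)*conj(-1) + 8*(0)*conj(0) + 6*(-1)*conj(1)]
      = (1/24)[(27) + (6) + (-3) + (0) + (-6)] = 24/24 = 1
Hence the multiplicities are chi_2: 1, chi_3: 1, chi_4: 1, chi_5: 1. Dimension check: dim(chi_4)*dim(chi_5) = 3*3 = 9 and sum (mult * dim) = 1*1 + 1*2 + 1*3 + 1*3 = 9.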